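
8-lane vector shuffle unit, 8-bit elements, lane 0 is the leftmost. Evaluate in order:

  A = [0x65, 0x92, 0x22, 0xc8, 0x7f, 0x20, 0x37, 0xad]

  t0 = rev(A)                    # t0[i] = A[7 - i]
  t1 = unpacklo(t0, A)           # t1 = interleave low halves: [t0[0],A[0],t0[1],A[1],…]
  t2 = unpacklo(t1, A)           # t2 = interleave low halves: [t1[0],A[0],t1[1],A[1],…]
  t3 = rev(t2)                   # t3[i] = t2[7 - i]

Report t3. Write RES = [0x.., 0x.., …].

→ t0 |ad|37|20|7f|c8|22|92|65|
→ t1 |ad|65|37|92|20|22|7f|c8|
→ t2 |ad|65|65|92|37|22|92|c8|
→ t3 |c8|92|22|37|92|65|65|ad|

RES = [0xc8, 0x92, 0x22, 0x37, 0x92, 0x65, 0x65, 0xad]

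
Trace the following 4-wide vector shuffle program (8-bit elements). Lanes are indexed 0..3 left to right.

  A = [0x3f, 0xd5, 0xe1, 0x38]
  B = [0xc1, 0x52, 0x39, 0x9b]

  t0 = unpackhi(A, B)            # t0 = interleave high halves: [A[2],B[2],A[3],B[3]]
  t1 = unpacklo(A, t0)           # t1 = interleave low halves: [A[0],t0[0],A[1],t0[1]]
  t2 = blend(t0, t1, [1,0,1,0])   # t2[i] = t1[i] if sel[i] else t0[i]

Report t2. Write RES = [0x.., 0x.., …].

RES = [0x3f, 0x39, 0xd5, 0x9b]

→ t0 |e1|39|38|9b|
→ t1 |3f|e1|d5|39|
→ t2 |3f|39|d5|9b|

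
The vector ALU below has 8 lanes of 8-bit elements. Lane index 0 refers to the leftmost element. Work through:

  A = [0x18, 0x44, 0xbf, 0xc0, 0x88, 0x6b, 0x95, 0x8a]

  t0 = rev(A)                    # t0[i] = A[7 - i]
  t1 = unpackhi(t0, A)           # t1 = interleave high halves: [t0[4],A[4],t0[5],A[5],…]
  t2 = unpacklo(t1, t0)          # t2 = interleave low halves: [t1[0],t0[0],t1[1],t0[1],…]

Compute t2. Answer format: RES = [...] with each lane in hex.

RES = [ 0xc0  0x8a  0x88  0x95  0xbf  0x6b  0x6b  0x88 ]

  t0: 8a 95 6b 88 c0 bf 44 18
  t1: c0 88 bf 6b 44 95 18 8a
  t2: c0 8a 88 95 bf 6b 6b 88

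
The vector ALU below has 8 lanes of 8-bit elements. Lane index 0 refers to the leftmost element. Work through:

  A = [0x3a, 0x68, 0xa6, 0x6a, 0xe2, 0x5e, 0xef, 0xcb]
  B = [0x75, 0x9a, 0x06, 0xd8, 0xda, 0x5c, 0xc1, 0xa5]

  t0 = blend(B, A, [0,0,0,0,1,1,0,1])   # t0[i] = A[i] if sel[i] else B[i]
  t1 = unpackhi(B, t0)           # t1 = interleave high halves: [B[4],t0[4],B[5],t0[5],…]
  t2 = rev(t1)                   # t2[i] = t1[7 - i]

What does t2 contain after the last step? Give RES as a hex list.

→ t0 |75|9a|06|d8|e2|5e|c1|cb|
→ t1 |da|e2|5c|5e|c1|c1|a5|cb|
→ t2 |cb|a5|c1|c1|5e|5c|e2|da|

RES = [0xcb, 0xa5, 0xc1, 0xc1, 0x5e, 0x5c, 0xe2, 0xda]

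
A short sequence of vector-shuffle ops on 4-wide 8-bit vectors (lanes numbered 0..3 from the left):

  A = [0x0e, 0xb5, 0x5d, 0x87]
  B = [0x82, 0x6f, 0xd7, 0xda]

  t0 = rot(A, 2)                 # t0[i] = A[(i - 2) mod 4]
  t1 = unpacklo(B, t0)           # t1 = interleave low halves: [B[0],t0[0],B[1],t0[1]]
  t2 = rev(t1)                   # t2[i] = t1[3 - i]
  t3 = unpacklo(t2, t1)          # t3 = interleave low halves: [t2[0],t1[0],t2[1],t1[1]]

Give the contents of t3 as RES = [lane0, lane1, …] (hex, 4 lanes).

RES = [0x87, 0x82, 0x6f, 0x5d]

  t0: 5d 87 0e b5
  t1: 82 5d 6f 87
  t2: 87 6f 5d 82
  t3: 87 82 6f 5d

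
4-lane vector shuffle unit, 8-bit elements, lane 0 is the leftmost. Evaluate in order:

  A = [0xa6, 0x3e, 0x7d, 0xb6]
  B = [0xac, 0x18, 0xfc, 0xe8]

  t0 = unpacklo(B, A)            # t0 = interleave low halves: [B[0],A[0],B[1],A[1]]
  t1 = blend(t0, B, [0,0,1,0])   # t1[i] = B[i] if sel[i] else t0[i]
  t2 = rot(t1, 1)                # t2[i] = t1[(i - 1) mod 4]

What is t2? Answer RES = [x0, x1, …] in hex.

RES = [ 0x3e  0xac  0xa6  0xfc ]

  t0: ac a6 18 3e
  t1: ac a6 fc 3e
  t2: 3e ac a6 fc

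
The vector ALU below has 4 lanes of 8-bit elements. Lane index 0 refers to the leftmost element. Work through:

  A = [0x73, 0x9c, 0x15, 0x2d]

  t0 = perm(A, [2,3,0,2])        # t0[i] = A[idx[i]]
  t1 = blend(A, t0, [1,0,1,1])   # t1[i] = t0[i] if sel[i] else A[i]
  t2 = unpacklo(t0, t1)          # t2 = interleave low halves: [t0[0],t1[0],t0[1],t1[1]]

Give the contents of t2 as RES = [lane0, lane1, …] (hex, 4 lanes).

  t0: 15 2d 73 15
  t1: 15 9c 73 15
  t2: 15 15 2d 9c

RES = [ 0x15  0x15  0x2d  0x9c ]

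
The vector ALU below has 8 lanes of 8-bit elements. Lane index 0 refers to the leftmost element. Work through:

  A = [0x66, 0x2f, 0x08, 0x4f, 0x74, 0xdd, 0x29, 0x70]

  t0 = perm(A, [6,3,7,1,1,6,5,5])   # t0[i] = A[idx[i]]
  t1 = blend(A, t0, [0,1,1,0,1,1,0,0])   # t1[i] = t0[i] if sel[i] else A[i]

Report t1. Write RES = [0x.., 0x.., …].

RES = [0x66, 0x4f, 0x70, 0x4f, 0x2f, 0x29, 0x29, 0x70]

t0 = [0x29, 0x4f, 0x70, 0x2f, 0x2f, 0x29, 0xdd, 0xdd]
t1 = [0x66, 0x4f, 0x70, 0x4f, 0x2f, 0x29, 0x29, 0x70]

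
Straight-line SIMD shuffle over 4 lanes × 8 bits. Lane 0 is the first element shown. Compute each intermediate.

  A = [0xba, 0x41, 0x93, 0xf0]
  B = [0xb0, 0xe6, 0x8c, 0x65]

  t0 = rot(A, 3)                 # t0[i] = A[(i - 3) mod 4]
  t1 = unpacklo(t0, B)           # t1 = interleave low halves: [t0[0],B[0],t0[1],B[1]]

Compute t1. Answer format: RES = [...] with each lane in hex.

RES = [ 0x41  0xb0  0x93  0xe6 ]

t0 = [0x41, 0x93, 0xf0, 0xba]
t1 = [0x41, 0xb0, 0x93, 0xe6]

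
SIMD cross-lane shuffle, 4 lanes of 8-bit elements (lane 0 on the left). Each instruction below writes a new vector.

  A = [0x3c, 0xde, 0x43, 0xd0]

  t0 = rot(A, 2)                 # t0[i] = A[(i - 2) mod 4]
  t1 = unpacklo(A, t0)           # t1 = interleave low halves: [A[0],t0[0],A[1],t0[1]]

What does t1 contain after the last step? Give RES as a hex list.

→ t0 |43|d0|3c|de|
→ t1 |3c|43|de|d0|

RES = [ 0x3c  0x43  0xde  0xd0 ]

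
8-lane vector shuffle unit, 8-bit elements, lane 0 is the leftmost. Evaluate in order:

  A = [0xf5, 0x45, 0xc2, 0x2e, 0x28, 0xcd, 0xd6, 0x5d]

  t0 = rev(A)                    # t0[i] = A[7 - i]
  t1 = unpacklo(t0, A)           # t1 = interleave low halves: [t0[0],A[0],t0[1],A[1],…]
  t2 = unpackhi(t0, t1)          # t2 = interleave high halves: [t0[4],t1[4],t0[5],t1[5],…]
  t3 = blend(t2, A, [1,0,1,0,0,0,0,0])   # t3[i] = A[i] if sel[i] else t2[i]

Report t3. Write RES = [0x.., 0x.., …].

  t0: 5d d6 cd 28 2e c2 45 f5
  t1: 5d f5 d6 45 cd c2 28 2e
  t2: 2e cd c2 c2 45 28 f5 2e
  t3: f5 cd c2 c2 45 28 f5 2e

RES = [0xf5, 0xcd, 0xc2, 0xc2, 0x45, 0x28, 0xf5, 0x2e]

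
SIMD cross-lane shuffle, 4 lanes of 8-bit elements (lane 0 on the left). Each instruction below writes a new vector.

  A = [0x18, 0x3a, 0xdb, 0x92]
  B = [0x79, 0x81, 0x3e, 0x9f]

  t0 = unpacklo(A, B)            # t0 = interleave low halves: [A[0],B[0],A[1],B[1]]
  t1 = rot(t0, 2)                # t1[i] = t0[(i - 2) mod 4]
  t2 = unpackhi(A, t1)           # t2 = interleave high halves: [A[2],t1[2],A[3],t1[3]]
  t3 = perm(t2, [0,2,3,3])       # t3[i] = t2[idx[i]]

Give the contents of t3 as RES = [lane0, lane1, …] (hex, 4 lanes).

→ t0 |18|79|3a|81|
→ t1 |3a|81|18|79|
→ t2 |db|18|92|79|
→ t3 |db|92|79|79|

RES = [0xdb, 0x92, 0x79, 0x79]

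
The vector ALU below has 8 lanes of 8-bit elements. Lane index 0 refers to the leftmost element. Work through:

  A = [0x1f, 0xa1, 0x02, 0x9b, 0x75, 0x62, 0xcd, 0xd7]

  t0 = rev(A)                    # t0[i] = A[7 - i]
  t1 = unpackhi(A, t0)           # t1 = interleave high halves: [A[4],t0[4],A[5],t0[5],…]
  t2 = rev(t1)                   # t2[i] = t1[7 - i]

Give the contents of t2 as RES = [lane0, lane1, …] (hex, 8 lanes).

→ t0 |d7|cd|62|75|9b|02|a1|1f|
→ t1 |75|9b|62|02|cd|a1|d7|1f|
→ t2 |1f|d7|a1|cd|02|62|9b|75|

RES = [ 0x1f  0xd7  0xa1  0xcd  0x02  0x62  0x9b  0x75 ]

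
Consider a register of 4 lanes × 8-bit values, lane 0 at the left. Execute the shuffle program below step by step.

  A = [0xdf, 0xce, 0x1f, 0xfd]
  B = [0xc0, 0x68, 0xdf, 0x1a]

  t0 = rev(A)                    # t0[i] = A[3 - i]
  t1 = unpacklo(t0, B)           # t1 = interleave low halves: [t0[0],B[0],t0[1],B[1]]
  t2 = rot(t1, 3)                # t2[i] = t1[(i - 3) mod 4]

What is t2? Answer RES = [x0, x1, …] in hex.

→ t0 |fd|1f|ce|df|
→ t1 |fd|c0|1f|68|
→ t2 |c0|1f|68|fd|

RES = [ 0xc0  0x1f  0x68  0xfd ]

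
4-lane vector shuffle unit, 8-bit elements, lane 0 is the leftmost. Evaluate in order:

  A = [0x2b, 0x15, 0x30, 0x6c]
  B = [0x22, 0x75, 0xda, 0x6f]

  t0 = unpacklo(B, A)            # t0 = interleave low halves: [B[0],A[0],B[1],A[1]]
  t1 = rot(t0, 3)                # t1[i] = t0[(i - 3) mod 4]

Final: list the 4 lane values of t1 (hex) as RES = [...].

RES = [ 0x2b  0x75  0x15  0x22 ]

→ t0 |22|2b|75|15|
→ t1 |2b|75|15|22|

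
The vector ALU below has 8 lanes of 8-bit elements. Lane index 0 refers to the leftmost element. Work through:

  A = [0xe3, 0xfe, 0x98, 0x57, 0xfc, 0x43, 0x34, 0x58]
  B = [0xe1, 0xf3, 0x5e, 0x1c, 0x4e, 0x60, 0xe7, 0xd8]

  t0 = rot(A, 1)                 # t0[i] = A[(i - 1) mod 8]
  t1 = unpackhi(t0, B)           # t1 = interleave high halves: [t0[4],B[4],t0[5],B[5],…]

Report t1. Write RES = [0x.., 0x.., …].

→ t0 |58|e3|fe|98|57|fc|43|34|
→ t1 |57|4e|fc|60|43|e7|34|d8|

RES = [0x57, 0x4e, 0xfc, 0x60, 0x43, 0xe7, 0x34, 0xd8]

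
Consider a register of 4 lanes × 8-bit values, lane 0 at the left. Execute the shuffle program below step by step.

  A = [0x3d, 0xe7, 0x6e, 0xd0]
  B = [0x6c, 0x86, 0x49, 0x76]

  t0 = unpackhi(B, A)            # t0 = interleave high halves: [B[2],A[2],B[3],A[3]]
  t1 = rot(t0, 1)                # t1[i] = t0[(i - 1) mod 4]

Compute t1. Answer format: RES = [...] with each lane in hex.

RES = [ 0xd0  0x49  0x6e  0x76 ]

  t0: 49 6e 76 d0
  t1: d0 49 6e 76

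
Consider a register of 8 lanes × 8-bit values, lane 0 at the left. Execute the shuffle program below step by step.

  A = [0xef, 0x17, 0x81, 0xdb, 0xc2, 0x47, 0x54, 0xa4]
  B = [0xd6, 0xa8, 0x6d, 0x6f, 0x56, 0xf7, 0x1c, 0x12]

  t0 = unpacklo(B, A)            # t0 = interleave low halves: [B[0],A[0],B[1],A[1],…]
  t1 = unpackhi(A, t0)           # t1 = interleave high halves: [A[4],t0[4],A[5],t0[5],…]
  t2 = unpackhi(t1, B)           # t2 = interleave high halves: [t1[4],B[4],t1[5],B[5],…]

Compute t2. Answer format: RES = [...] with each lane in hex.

RES = [0x54, 0x56, 0x6f, 0xf7, 0xa4, 0x1c, 0xdb, 0x12]

t0 = [0xd6, 0xef, 0xa8, 0x17, 0x6d, 0x81, 0x6f, 0xdb]
t1 = [0xc2, 0x6d, 0x47, 0x81, 0x54, 0x6f, 0xa4, 0xdb]
t2 = [0x54, 0x56, 0x6f, 0xf7, 0xa4, 0x1c, 0xdb, 0x12]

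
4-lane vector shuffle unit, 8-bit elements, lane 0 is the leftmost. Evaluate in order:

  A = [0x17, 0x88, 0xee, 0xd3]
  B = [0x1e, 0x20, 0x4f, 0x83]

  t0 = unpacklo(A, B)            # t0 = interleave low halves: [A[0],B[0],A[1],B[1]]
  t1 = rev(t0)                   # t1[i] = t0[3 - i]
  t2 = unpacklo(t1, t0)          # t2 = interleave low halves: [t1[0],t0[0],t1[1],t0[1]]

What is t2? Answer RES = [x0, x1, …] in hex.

t0 = [0x17, 0x1e, 0x88, 0x20]
t1 = [0x20, 0x88, 0x1e, 0x17]
t2 = [0x20, 0x17, 0x88, 0x1e]

RES = [ 0x20  0x17  0x88  0x1e ]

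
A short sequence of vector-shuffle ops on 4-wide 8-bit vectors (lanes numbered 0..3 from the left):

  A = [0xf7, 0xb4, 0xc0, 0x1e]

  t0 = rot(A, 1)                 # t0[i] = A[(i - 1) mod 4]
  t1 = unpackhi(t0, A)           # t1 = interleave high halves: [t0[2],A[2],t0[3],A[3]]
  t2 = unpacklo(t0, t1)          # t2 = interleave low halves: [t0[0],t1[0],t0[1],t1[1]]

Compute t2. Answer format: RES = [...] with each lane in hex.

t0 = [0x1e, 0xf7, 0xb4, 0xc0]
t1 = [0xb4, 0xc0, 0xc0, 0x1e]
t2 = [0x1e, 0xb4, 0xf7, 0xc0]

RES = [0x1e, 0xb4, 0xf7, 0xc0]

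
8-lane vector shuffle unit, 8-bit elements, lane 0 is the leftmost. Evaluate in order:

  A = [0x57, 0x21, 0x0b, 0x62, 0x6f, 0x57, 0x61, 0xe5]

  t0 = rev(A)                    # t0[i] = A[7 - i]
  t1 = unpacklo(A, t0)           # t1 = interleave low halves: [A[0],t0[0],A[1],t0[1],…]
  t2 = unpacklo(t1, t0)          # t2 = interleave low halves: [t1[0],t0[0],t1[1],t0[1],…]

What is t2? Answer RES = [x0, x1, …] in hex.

t0 = [0xe5, 0x61, 0x57, 0x6f, 0x62, 0x0b, 0x21, 0x57]
t1 = [0x57, 0xe5, 0x21, 0x61, 0x0b, 0x57, 0x62, 0x6f]
t2 = [0x57, 0xe5, 0xe5, 0x61, 0x21, 0x57, 0x61, 0x6f]

RES = [0x57, 0xe5, 0xe5, 0x61, 0x21, 0x57, 0x61, 0x6f]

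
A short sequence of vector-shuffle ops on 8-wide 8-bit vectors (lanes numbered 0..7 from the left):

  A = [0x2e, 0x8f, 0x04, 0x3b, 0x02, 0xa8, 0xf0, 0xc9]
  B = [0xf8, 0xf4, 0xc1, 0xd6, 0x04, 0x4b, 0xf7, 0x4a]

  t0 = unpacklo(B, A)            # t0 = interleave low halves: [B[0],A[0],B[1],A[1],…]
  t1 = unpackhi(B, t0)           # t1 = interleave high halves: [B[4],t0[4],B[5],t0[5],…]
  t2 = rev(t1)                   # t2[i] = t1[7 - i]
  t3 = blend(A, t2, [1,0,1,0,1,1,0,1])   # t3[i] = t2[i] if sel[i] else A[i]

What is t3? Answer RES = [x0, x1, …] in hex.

RES = [ 0x3b  0x8f  0xd6  0x3b  0x04  0x4b  0xf0  0x04 ]

  t0: f8 2e f4 8f c1 04 d6 3b
  t1: 04 c1 4b 04 f7 d6 4a 3b
  t2: 3b 4a d6 f7 04 4b c1 04
  t3: 3b 8f d6 3b 04 4b f0 04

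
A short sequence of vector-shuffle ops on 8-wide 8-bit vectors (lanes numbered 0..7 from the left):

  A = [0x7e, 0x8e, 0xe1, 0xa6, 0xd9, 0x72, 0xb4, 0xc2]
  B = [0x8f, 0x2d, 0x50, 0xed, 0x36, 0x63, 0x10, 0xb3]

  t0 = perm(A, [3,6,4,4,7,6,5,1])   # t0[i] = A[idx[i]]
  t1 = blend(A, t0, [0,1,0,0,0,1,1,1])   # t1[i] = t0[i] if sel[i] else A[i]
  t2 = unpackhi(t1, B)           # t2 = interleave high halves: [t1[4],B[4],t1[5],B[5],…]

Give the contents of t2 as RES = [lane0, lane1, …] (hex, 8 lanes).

RES = [0xd9, 0x36, 0xb4, 0x63, 0x72, 0x10, 0x8e, 0xb3]

→ t0 |a6|b4|d9|d9|c2|b4|72|8e|
→ t1 |7e|b4|e1|a6|d9|b4|72|8e|
→ t2 |d9|36|b4|63|72|10|8e|b3|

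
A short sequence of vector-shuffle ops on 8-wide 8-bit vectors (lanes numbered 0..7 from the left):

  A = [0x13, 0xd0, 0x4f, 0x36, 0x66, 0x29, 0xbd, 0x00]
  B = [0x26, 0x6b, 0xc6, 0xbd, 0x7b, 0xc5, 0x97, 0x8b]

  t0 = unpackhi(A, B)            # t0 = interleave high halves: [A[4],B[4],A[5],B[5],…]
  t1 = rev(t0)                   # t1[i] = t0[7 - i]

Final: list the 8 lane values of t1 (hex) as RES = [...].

RES = [ 0x8b  0x00  0x97  0xbd  0xc5  0x29  0x7b  0x66 ]

t0 = [0x66, 0x7b, 0x29, 0xc5, 0xbd, 0x97, 0x00, 0x8b]
t1 = [0x8b, 0x00, 0x97, 0xbd, 0xc5, 0x29, 0x7b, 0x66]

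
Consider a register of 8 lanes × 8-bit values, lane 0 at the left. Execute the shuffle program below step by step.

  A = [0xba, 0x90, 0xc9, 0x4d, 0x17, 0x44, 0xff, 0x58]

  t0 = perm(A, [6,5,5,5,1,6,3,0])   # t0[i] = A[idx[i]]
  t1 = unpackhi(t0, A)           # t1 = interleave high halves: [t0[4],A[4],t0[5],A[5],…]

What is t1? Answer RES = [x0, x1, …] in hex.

RES = [0x90, 0x17, 0xff, 0x44, 0x4d, 0xff, 0xba, 0x58]

→ t0 |ff|44|44|44|90|ff|4d|ba|
→ t1 |90|17|ff|44|4d|ff|ba|58|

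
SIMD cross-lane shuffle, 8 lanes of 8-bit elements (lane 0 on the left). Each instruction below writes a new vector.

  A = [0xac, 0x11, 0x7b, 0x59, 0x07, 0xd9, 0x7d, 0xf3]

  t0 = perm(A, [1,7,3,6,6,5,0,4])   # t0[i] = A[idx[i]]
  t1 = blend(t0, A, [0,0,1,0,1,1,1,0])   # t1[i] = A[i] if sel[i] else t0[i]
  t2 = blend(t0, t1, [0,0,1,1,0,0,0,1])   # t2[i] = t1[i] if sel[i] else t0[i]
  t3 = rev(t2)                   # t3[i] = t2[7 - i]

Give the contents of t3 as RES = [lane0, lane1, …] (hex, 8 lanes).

RES = [ 0x07  0xac  0xd9  0x7d  0x7d  0x7b  0xf3  0x11 ]

t0 = [0x11, 0xf3, 0x59, 0x7d, 0x7d, 0xd9, 0xac, 0x07]
t1 = [0x11, 0xf3, 0x7b, 0x7d, 0x07, 0xd9, 0x7d, 0x07]
t2 = [0x11, 0xf3, 0x7b, 0x7d, 0x7d, 0xd9, 0xac, 0x07]
t3 = [0x07, 0xac, 0xd9, 0x7d, 0x7d, 0x7b, 0xf3, 0x11]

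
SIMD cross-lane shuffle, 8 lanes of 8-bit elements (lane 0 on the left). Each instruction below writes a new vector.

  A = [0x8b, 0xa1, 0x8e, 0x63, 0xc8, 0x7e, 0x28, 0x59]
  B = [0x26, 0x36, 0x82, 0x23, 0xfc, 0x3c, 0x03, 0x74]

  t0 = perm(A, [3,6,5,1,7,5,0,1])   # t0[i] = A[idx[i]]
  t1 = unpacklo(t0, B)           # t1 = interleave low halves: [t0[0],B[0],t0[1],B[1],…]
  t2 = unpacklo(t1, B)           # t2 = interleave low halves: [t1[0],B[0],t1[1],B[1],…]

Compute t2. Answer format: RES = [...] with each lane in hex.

t0 = [0x63, 0x28, 0x7e, 0xa1, 0x59, 0x7e, 0x8b, 0xa1]
t1 = [0x63, 0x26, 0x28, 0x36, 0x7e, 0x82, 0xa1, 0x23]
t2 = [0x63, 0x26, 0x26, 0x36, 0x28, 0x82, 0x36, 0x23]

RES = [ 0x63  0x26  0x26  0x36  0x28  0x82  0x36  0x23 ]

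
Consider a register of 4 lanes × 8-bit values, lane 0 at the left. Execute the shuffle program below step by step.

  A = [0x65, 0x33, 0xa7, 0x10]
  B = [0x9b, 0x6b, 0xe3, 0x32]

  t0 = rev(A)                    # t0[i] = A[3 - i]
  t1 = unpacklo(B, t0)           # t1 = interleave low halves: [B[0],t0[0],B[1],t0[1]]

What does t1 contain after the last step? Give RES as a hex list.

t0 = [0x10, 0xa7, 0x33, 0x65]
t1 = [0x9b, 0x10, 0x6b, 0xa7]

RES = [ 0x9b  0x10  0x6b  0xa7 ]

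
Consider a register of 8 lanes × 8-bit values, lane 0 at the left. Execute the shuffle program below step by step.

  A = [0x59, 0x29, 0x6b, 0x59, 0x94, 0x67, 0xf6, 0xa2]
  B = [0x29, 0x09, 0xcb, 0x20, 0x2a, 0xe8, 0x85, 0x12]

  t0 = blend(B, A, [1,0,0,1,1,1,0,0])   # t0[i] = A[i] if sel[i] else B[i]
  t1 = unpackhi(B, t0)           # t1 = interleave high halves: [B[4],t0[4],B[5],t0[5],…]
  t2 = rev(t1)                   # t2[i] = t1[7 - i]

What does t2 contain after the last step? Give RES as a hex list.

RES = [ 0x12  0x12  0x85  0x85  0x67  0xe8  0x94  0x2a ]

→ t0 |59|09|cb|59|94|67|85|12|
→ t1 |2a|94|e8|67|85|85|12|12|
→ t2 |12|12|85|85|67|e8|94|2a|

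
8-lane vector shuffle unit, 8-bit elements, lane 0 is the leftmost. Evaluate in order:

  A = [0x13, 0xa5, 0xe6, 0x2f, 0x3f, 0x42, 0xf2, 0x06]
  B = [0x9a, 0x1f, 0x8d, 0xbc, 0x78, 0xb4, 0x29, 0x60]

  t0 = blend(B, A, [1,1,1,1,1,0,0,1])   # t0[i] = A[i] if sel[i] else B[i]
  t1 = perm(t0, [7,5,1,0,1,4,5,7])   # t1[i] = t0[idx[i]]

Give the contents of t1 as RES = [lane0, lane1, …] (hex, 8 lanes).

→ t0 |13|a5|e6|2f|3f|b4|29|06|
→ t1 |06|b4|a5|13|a5|3f|b4|06|

RES = [0x06, 0xb4, 0xa5, 0x13, 0xa5, 0x3f, 0xb4, 0x06]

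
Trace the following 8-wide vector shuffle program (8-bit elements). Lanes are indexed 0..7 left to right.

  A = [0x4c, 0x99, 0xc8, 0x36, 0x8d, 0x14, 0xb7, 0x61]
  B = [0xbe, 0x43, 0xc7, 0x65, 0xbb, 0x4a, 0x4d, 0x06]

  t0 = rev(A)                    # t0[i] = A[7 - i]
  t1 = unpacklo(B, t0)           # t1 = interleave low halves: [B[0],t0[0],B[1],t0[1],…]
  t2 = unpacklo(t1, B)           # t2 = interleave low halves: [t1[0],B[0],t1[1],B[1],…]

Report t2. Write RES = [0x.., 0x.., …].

RES = [ 0xbe  0xbe  0x61  0x43  0x43  0xc7  0xb7  0x65 ]

  t0: 61 b7 14 8d 36 c8 99 4c
  t1: be 61 43 b7 c7 14 65 8d
  t2: be be 61 43 43 c7 b7 65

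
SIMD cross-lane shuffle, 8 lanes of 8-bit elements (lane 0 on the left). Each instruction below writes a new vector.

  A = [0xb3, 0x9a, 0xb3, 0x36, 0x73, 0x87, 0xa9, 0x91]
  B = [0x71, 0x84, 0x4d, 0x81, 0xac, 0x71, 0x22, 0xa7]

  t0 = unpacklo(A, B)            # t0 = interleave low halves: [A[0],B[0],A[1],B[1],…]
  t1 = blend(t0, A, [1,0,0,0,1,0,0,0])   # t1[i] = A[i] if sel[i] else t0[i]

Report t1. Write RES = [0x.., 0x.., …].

t0 = [0xb3, 0x71, 0x9a, 0x84, 0xb3, 0x4d, 0x36, 0x81]
t1 = [0xb3, 0x71, 0x9a, 0x84, 0x73, 0x4d, 0x36, 0x81]

RES = [ 0xb3  0x71  0x9a  0x84  0x73  0x4d  0x36  0x81 ]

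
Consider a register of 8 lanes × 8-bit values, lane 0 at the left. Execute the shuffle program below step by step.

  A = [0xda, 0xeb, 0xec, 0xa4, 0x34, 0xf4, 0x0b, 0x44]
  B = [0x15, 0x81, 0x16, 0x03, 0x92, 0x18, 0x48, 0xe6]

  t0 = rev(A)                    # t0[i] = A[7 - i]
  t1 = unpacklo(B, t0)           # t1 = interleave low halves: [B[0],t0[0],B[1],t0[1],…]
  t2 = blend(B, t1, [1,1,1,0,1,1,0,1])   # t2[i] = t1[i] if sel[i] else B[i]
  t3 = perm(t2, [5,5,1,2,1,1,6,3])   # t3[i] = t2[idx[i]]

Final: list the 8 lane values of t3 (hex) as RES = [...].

RES = [0xf4, 0xf4, 0x44, 0x81, 0x44, 0x44, 0x48, 0x03]

  t0: 44 0b f4 34 a4 ec eb da
  t1: 15 44 81 0b 16 f4 03 34
  t2: 15 44 81 03 16 f4 48 34
  t3: f4 f4 44 81 44 44 48 03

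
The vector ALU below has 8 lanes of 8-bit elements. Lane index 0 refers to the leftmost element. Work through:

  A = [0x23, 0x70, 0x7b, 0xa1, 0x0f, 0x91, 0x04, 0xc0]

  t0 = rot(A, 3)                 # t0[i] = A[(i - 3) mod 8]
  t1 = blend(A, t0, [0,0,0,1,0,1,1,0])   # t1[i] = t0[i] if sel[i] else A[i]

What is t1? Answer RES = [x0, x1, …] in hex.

t0 = [0x91, 0x04, 0xc0, 0x23, 0x70, 0x7b, 0xa1, 0x0f]
t1 = [0x23, 0x70, 0x7b, 0x23, 0x0f, 0x7b, 0xa1, 0xc0]

RES = [0x23, 0x70, 0x7b, 0x23, 0x0f, 0x7b, 0xa1, 0xc0]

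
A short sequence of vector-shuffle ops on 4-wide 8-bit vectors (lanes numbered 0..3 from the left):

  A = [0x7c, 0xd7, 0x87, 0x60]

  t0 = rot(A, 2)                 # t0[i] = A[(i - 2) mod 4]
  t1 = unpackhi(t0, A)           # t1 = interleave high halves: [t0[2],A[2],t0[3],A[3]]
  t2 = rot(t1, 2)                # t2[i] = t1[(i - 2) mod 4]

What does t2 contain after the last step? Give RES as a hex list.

t0 = [0x87, 0x60, 0x7c, 0xd7]
t1 = [0x7c, 0x87, 0xd7, 0x60]
t2 = [0xd7, 0x60, 0x7c, 0x87]

RES = [ 0xd7  0x60  0x7c  0x87 ]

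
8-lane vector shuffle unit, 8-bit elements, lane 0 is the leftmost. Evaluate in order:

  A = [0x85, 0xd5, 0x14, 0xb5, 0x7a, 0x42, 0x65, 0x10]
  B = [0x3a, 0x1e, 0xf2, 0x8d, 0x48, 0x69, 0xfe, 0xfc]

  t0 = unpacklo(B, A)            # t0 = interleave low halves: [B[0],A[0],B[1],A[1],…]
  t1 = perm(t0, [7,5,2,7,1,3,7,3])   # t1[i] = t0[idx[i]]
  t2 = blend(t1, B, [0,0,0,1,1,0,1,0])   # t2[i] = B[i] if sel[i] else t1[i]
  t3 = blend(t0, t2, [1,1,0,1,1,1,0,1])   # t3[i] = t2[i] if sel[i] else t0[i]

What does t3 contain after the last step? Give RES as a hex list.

→ t0 |3a|85|1e|d5|f2|14|8d|b5|
→ t1 |b5|14|1e|b5|85|d5|b5|d5|
→ t2 |b5|14|1e|8d|48|d5|fe|d5|
→ t3 |b5|14|1e|8d|48|d5|8d|d5|

RES = [0xb5, 0x14, 0x1e, 0x8d, 0x48, 0xd5, 0x8d, 0xd5]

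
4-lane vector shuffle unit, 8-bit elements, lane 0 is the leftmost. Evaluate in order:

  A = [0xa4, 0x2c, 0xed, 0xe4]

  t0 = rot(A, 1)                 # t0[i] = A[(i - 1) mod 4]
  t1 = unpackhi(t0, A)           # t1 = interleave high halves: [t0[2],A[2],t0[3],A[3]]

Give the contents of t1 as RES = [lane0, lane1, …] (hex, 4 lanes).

  t0: e4 a4 2c ed
  t1: 2c ed ed e4

RES = [ 0x2c  0xed  0xed  0xe4 ]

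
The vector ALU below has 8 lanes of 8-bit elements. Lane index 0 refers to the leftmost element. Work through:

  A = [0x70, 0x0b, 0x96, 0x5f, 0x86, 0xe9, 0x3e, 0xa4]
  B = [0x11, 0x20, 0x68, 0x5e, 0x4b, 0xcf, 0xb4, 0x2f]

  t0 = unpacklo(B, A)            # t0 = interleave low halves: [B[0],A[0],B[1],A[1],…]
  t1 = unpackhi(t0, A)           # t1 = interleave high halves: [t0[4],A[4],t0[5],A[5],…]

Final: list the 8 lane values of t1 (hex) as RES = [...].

t0 = [0x11, 0x70, 0x20, 0x0b, 0x68, 0x96, 0x5e, 0x5f]
t1 = [0x68, 0x86, 0x96, 0xe9, 0x5e, 0x3e, 0x5f, 0xa4]

RES = [0x68, 0x86, 0x96, 0xe9, 0x5e, 0x3e, 0x5f, 0xa4]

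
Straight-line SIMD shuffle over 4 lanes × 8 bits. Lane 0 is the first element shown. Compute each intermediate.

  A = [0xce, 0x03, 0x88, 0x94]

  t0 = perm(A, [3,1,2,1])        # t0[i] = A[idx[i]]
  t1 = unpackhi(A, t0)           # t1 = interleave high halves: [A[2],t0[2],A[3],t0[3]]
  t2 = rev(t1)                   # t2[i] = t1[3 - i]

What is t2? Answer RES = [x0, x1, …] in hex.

t0 = [0x94, 0x03, 0x88, 0x03]
t1 = [0x88, 0x88, 0x94, 0x03]
t2 = [0x03, 0x94, 0x88, 0x88]

RES = [ 0x03  0x94  0x88  0x88 ]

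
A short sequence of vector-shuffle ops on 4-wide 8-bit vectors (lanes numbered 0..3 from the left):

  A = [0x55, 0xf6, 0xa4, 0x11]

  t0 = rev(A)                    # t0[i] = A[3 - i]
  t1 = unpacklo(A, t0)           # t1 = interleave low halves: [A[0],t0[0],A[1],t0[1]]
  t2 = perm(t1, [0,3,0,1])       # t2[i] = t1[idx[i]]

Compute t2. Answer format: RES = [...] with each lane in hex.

RES = [ 0x55  0xa4  0x55  0x11 ]

t0 = [0x11, 0xa4, 0xf6, 0x55]
t1 = [0x55, 0x11, 0xf6, 0xa4]
t2 = [0x55, 0xa4, 0x55, 0x11]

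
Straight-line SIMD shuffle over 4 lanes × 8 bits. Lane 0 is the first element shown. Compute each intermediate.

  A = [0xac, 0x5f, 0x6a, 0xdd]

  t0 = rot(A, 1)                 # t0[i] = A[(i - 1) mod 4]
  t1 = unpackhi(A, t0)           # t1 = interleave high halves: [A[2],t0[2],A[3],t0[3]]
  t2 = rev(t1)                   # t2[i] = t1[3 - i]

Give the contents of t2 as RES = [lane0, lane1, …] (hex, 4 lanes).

t0 = [0xdd, 0xac, 0x5f, 0x6a]
t1 = [0x6a, 0x5f, 0xdd, 0x6a]
t2 = [0x6a, 0xdd, 0x5f, 0x6a]

RES = [0x6a, 0xdd, 0x5f, 0x6a]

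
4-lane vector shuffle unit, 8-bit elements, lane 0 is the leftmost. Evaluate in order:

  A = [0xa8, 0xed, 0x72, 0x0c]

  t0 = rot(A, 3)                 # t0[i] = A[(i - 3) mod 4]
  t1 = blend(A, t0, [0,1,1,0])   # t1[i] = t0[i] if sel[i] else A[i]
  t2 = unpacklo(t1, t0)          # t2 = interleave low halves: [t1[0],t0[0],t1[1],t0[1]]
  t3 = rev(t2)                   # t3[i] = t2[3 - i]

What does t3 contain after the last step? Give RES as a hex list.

RES = [0x72, 0x72, 0xed, 0xa8]

  t0: ed 72 0c a8
  t1: a8 72 0c 0c
  t2: a8 ed 72 72
  t3: 72 72 ed a8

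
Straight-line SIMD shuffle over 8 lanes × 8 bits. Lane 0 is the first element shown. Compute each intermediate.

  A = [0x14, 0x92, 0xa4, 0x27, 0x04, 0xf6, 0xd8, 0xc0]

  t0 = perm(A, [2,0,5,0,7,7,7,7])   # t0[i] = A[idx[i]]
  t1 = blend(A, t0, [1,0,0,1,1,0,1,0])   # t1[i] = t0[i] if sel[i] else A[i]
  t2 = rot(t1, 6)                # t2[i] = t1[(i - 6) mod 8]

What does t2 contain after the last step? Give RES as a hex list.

  t0: a4 14 f6 14 c0 c0 c0 c0
  t1: a4 92 a4 14 c0 f6 c0 c0
  t2: a4 14 c0 f6 c0 c0 a4 92

RES = [0xa4, 0x14, 0xc0, 0xf6, 0xc0, 0xc0, 0xa4, 0x92]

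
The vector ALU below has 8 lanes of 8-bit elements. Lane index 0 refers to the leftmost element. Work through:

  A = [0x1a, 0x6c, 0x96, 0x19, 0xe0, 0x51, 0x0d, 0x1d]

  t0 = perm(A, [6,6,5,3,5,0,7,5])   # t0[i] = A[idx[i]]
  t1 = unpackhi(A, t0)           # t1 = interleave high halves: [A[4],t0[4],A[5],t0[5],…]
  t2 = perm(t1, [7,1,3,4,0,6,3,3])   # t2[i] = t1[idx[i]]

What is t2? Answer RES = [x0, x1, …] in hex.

RES = [ 0x51  0x51  0x1a  0x0d  0xe0  0x1d  0x1a  0x1a ]

  t0: 0d 0d 51 19 51 1a 1d 51
  t1: e0 51 51 1a 0d 1d 1d 51
  t2: 51 51 1a 0d e0 1d 1a 1a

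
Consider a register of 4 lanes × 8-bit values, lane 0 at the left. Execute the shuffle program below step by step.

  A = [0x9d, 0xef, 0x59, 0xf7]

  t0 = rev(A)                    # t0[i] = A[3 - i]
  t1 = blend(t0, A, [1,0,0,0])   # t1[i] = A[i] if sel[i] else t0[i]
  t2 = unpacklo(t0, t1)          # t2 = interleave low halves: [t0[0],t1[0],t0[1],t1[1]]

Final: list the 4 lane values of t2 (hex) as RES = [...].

RES = [0xf7, 0x9d, 0x59, 0x59]

t0 = [0xf7, 0x59, 0xef, 0x9d]
t1 = [0x9d, 0x59, 0xef, 0x9d]
t2 = [0xf7, 0x9d, 0x59, 0x59]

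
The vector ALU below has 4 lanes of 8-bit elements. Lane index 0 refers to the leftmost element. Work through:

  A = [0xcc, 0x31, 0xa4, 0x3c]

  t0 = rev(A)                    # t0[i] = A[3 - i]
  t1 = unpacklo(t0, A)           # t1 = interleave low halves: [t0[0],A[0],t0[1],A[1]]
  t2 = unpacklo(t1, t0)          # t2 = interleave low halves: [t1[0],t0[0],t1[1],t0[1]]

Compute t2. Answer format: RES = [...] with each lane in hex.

RES = [ 0x3c  0x3c  0xcc  0xa4 ]

→ t0 |3c|a4|31|cc|
→ t1 |3c|cc|a4|31|
→ t2 |3c|3c|cc|a4|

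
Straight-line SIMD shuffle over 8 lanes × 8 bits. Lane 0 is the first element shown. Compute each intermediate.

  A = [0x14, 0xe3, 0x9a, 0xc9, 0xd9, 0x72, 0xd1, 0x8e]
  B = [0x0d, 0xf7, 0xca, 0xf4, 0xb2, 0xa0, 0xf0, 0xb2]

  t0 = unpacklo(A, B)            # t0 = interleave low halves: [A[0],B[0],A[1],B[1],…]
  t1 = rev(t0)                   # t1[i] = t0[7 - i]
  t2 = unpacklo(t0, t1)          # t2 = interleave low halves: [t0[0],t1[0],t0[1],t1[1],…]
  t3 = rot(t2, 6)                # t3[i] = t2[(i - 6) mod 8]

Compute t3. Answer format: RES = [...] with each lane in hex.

RES = [ 0x0d  0xc9  0xe3  0xca  0xf7  0x9a  0x14  0xf4 ]

  t0: 14 0d e3 f7 9a ca c9 f4
  t1: f4 c9 ca 9a f7 e3 0d 14
  t2: 14 f4 0d c9 e3 ca f7 9a
  t3: 0d c9 e3 ca f7 9a 14 f4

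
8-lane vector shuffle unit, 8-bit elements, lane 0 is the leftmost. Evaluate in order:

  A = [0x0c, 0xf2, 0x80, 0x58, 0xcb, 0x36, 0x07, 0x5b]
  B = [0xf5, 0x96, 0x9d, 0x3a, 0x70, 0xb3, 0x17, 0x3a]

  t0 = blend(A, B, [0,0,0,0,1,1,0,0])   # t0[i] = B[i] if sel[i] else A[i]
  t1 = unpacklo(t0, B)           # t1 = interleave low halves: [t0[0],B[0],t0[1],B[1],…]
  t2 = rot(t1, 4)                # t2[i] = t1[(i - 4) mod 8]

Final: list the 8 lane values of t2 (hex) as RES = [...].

RES = [0x80, 0x9d, 0x58, 0x3a, 0x0c, 0xf5, 0xf2, 0x96]

→ t0 |0c|f2|80|58|70|b3|07|5b|
→ t1 |0c|f5|f2|96|80|9d|58|3a|
→ t2 |80|9d|58|3a|0c|f5|f2|96|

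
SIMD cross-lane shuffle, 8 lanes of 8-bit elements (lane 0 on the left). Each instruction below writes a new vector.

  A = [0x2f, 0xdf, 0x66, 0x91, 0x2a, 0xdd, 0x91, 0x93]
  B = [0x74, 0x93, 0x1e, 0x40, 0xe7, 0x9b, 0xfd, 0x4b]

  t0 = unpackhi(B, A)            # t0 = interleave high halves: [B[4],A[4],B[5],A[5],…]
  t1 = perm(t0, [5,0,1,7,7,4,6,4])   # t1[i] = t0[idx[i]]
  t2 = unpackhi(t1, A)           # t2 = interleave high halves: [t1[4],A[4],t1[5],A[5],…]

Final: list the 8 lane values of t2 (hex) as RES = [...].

t0 = [0xe7, 0x2a, 0x9b, 0xdd, 0xfd, 0x91, 0x4b, 0x93]
t1 = [0x91, 0xe7, 0x2a, 0x93, 0x93, 0xfd, 0x4b, 0xfd]
t2 = [0x93, 0x2a, 0xfd, 0xdd, 0x4b, 0x91, 0xfd, 0x93]

RES = [ 0x93  0x2a  0xfd  0xdd  0x4b  0x91  0xfd  0x93 ]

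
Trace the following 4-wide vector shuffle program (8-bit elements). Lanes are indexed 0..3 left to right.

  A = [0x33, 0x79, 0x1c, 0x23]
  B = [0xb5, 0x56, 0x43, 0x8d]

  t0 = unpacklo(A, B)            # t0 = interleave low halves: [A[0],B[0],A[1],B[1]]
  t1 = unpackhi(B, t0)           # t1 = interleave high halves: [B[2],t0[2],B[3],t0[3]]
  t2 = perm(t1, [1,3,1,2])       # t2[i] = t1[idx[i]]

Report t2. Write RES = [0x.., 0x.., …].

RES = [ 0x79  0x56  0x79  0x8d ]

→ t0 |33|b5|79|56|
→ t1 |43|79|8d|56|
→ t2 |79|56|79|8d|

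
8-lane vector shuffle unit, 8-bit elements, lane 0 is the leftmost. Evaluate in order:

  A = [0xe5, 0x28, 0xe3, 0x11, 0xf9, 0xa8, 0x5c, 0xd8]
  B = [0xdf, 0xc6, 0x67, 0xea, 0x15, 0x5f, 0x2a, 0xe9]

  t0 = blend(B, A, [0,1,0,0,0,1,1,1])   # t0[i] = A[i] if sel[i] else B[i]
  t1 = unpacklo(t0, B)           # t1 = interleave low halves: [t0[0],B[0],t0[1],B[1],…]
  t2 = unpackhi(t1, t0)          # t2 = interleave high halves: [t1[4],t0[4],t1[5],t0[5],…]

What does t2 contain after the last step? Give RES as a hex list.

t0 = [0xdf, 0x28, 0x67, 0xea, 0x15, 0xa8, 0x5c, 0xd8]
t1 = [0xdf, 0xdf, 0x28, 0xc6, 0x67, 0x67, 0xea, 0xea]
t2 = [0x67, 0x15, 0x67, 0xa8, 0xea, 0x5c, 0xea, 0xd8]

RES = [0x67, 0x15, 0x67, 0xa8, 0xea, 0x5c, 0xea, 0xd8]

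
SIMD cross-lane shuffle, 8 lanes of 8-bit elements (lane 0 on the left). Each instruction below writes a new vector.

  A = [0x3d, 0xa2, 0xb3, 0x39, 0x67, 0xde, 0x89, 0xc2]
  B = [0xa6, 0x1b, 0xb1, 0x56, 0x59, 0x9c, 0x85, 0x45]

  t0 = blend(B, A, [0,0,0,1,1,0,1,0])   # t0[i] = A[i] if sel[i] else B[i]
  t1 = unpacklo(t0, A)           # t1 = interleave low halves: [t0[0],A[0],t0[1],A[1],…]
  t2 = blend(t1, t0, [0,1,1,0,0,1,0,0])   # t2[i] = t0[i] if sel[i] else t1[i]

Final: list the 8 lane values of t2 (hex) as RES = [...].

RES = [ 0xa6  0x1b  0xb1  0xa2  0xb1  0x9c  0x39  0x39 ]

  t0: a6 1b b1 39 67 9c 89 45
  t1: a6 3d 1b a2 b1 b3 39 39
  t2: a6 1b b1 a2 b1 9c 39 39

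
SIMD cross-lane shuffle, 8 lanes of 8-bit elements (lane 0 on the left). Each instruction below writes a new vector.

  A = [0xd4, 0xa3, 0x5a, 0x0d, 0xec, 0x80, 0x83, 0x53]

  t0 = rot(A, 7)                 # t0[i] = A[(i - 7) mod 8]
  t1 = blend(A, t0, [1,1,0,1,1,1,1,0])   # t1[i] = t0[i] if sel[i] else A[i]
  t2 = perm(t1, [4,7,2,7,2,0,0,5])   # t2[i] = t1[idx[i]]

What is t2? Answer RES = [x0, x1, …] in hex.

RES = [0x80, 0x53, 0x5a, 0x53, 0x5a, 0xa3, 0xa3, 0x83]

  t0: a3 5a 0d ec 80 83 53 d4
  t1: a3 5a 5a ec 80 83 53 53
  t2: 80 53 5a 53 5a a3 a3 83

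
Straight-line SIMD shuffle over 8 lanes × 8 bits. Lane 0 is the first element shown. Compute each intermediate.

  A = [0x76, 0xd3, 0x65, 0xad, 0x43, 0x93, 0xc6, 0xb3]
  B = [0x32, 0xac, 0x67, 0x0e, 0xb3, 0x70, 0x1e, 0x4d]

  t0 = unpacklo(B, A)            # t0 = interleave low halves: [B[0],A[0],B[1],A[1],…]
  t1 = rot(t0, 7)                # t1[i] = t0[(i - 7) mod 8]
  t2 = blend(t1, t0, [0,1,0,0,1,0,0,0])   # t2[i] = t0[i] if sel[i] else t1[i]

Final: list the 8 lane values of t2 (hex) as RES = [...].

RES = [ 0x76  0x76  0xd3  0x67  0x67  0x0e  0xad  0x32 ]

  t0: 32 76 ac d3 67 65 0e ad
  t1: 76 ac d3 67 65 0e ad 32
  t2: 76 76 d3 67 67 0e ad 32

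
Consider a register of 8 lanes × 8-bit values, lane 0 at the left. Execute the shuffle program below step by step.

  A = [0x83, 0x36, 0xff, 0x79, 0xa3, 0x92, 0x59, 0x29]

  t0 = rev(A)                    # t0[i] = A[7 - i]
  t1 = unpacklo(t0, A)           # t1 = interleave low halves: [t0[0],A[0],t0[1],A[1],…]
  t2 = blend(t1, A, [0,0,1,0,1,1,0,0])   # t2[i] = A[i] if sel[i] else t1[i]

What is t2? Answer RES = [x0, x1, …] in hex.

RES = [0x29, 0x83, 0xff, 0x36, 0xa3, 0x92, 0xa3, 0x79]

t0 = [0x29, 0x59, 0x92, 0xa3, 0x79, 0xff, 0x36, 0x83]
t1 = [0x29, 0x83, 0x59, 0x36, 0x92, 0xff, 0xa3, 0x79]
t2 = [0x29, 0x83, 0xff, 0x36, 0xa3, 0x92, 0xa3, 0x79]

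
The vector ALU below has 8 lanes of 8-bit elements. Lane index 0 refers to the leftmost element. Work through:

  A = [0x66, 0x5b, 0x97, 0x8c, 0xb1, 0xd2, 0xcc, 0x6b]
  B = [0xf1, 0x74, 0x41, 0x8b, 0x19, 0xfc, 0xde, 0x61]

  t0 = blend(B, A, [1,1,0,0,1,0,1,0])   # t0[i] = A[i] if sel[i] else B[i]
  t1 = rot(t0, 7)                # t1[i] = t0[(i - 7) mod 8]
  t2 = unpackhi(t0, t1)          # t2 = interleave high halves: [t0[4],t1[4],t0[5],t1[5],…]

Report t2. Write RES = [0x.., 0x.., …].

RES = [ 0xb1  0xfc  0xfc  0xcc  0xcc  0x61  0x61  0x66 ]

t0 = [0x66, 0x5b, 0x41, 0x8b, 0xb1, 0xfc, 0xcc, 0x61]
t1 = [0x5b, 0x41, 0x8b, 0xb1, 0xfc, 0xcc, 0x61, 0x66]
t2 = [0xb1, 0xfc, 0xfc, 0xcc, 0xcc, 0x61, 0x61, 0x66]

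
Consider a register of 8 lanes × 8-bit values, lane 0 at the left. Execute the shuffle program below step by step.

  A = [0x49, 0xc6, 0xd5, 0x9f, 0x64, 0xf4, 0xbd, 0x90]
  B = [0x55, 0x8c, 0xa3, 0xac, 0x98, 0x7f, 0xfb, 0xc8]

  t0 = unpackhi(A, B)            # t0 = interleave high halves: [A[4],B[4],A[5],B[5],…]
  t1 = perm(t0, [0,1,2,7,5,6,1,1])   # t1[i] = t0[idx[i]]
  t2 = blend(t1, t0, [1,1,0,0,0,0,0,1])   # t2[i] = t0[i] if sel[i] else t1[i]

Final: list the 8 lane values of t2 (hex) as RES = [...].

  t0: 64 98 f4 7f bd fb 90 c8
  t1: 64 98 f4 c8 fb 90 98 98
  t2: 64 98 f4 c8 fb 90 98 c8

RES = [0x64, 0x98, 0xf4, 0xc8, 0xfb, 0x90, 0x98, 0xc8]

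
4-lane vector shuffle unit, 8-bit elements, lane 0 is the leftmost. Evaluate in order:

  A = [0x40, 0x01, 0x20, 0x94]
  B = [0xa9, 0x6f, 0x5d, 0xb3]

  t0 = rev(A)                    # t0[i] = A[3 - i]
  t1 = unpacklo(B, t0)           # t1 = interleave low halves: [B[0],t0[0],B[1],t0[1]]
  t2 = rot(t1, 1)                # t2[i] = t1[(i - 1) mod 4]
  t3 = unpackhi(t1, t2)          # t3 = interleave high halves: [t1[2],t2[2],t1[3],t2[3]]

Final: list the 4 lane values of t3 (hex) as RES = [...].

RES = [0x6f, 0x94, 0x20, 0x6f]

t0 = [0x94, 0x20, 0x01, 0x40]
t1 = [0xa9, 0x94, 0x6f, 0x20]
t2 = [0x20, 0xa9, 0x94, 0x6f]
t3 = [0x6f, 0x94, 0x20, 0x6f]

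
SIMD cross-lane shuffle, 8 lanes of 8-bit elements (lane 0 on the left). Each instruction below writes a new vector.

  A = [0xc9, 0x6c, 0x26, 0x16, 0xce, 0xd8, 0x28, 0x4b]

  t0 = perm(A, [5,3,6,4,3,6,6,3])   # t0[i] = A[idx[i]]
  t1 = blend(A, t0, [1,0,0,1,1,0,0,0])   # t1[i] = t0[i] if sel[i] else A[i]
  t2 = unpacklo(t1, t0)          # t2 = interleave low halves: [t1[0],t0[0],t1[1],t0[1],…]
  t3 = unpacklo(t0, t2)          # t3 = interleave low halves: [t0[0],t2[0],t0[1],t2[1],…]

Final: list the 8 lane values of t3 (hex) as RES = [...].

RES = [ 0xd8  0xd8  0x16  0xd8  0x28  0x6c  0xce  0x16 ]

→ t0 |d8|16|28|ce|16|28|28|16|
→ t1 |d8|6c|26|ce|16|d8|28|4b|
→ t2 |d8|d8|6c|16|26|28|ce|ce|
→ t3 |d8|d8|16|d8|28|6c|ce|16|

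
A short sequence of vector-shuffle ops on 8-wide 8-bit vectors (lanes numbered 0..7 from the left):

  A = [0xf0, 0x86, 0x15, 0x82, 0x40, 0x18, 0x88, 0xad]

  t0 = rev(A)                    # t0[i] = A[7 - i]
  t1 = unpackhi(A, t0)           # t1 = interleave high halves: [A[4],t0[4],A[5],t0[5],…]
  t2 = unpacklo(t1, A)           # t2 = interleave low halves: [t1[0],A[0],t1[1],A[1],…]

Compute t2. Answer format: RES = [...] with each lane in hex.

RES = [0x40, 0xf0, 0x82, 0x86, 0x18, 0x15, 0x15, 0x82]

t0 = [0xad, 0x88, 0x18, 0x40, 0x82, 0x15, 0x86, 0xf0]
t1 = [0x40, 0x82, 0x18, 0x15, 0x88, 0x86, 0xad, 0xf0]
t2 = [0x40, 0xf0, 0x82, 0x86, 0x18, 0x15, 0x15, 0x82]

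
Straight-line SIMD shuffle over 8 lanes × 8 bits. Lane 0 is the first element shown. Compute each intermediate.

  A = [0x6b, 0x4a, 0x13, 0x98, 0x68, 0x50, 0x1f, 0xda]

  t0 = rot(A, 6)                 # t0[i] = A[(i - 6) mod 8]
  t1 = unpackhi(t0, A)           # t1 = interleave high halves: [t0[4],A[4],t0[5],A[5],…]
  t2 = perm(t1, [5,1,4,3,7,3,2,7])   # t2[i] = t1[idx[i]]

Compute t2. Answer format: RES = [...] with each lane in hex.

  t0: 13 98 68 50 1f da 6b 4a
  t1: 1f 68 da 50 6b 1f 4a da
  t2: 1f 68 6b 50 da 50 da da

RES = [0x1f, 0x68, 0x6b, 0x50, 0xda, 0x50, 0xda, 0xda]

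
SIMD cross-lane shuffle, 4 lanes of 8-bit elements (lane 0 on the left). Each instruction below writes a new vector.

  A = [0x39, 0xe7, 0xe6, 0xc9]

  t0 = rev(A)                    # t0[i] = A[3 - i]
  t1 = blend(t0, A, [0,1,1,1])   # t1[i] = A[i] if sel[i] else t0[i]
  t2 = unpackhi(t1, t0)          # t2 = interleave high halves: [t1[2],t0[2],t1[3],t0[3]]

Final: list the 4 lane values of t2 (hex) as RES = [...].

→ t0 |c9|e6|e7|39|
→ t1 |c9|e7|e6|c9|
→ t2 |e6|e7|c9|39|

RES = [0xe6, 0xe7, 0xc9, 0x39]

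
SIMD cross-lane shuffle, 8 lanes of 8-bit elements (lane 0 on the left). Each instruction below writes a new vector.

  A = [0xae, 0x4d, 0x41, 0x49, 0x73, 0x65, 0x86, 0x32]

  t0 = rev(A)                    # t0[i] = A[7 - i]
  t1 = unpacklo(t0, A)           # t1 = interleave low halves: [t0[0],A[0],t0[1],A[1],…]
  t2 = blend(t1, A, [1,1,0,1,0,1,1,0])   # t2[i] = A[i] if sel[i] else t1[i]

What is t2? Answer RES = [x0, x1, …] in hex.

→ t0 |32|86|65|73|49|41|4d|ae|
→ t1 |32|ae|86|4d|65|41|73|49|
→ t2 |ae|4d|86|49|65|65|86|49|

RES = [0xae, 0x4d, 0x86, 0x49, 0x65, 0x65, 0x86, 0x49]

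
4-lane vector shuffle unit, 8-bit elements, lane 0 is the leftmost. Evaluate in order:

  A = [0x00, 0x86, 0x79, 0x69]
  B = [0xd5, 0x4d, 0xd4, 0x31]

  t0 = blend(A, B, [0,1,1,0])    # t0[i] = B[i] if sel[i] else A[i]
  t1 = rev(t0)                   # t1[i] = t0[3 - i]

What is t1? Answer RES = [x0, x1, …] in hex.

RES = [ 0x69  0xd4  0x4d  0x00 ]

  t0: 00 4d d4 69
  t1: 69 d4 4d 00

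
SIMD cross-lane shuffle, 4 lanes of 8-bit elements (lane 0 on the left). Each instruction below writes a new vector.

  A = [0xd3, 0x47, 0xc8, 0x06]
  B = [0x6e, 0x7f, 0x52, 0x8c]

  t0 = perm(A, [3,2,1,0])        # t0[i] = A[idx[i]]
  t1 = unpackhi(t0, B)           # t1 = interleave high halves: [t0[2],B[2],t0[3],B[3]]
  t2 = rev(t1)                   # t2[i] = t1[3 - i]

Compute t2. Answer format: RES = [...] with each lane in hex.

t0 = [0x06, 0xc8, 0x47, 0xd3]
t1 = [0x47, 0x52, 0xd3, 0x8c]
t2 = [0x8c, 0xd3, 0x52, 0x47]

RES = [ 0x8c  0xd3  0x52  0x47 ]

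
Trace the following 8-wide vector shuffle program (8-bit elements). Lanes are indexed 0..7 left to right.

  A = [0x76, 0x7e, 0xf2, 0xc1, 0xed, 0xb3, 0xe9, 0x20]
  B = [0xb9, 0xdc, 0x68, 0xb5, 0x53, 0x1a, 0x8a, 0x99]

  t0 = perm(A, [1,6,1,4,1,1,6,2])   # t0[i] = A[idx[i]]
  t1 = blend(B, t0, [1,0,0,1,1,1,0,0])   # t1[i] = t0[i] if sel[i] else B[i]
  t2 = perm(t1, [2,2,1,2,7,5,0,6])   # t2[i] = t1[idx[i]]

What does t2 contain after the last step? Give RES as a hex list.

→ t0 |7e|e9|7e|ed|7e|7e|e9|f2|
→ t1 |7e|dc|68|ed|7e|7e|8a|99|
→ t2 |68|68|dc|68|99|7e|7e|8a|

RES = [0x68, 0x68, 0xdc, 0x68, 0x99, 0x7e, 0x7e, 0x8a]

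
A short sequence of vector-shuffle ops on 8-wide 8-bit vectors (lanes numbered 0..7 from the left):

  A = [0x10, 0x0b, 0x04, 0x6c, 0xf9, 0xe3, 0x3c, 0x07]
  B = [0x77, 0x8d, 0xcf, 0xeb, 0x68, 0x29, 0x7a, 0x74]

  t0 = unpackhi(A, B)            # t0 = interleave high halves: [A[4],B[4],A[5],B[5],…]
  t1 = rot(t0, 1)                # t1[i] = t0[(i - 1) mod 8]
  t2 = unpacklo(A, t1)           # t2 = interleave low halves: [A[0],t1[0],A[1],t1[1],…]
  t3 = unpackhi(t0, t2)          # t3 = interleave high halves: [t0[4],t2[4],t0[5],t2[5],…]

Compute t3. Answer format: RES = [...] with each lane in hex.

RES = [ 0x3c  0x04  0x7a  0x68  0x07  0x6c  0x74  0xe3 ]

→ t0 |f9|68|e3|29|3c|7a|07|74|
→ t1 |74|f9|68|e3|29|3c|7a|07|
→ t2 |10|74|0b|f9|04|68|6c|e3|
→ t3 |3c|04|7a|68|07|6c|74|e3|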